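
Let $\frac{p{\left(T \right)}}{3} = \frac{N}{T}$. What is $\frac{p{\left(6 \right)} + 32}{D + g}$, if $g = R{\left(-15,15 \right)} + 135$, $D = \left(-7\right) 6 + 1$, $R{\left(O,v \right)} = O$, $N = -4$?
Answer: $\frac{30}{79} \approx 0.37975$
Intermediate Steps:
$D = -41$ ($D = -42 + 1 = -41$)
$p{\left(T \right)} = - \frac{12}{T}$ ($p{\left(T \right)} = 3 \left(- \frac{4}{T}\right) = - \frac{12}{T}$)
$g = 120$ ($g = -15 + 135 = 120$)
$\frac{p{\left(6 \right)} + 32}{D + g} = \frac{- \frac{12}{6} + 32}{-41 + 120} = \frac{\left(-12\right) \frac{1}{6} + 32}{79} = \left(-2 + 32\right) \frac{1}{79} = 30 \cdot \frac{1}{79} = \frac{30}{79}$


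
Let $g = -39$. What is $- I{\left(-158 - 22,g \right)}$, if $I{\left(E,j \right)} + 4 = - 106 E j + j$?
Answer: $744163$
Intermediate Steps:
$I{\left(E,j \right)} = -4 + j - 106 E j$ ($I{\left(E,j \right)} = -4 + \left(- 106 E j + j\right) = -4 - \left(- j + 106 E j\right) = -4 + j - 106 E j$)
$- I{\left(-158 - 22,g \right)} = - (-4 - 39 - 106 \left(-158 - 22\right) \left(-39\right)) = - (-4 - 39 - \left(-19080\right) \left(-39\right)) = - (-4 - 39 - 744120) = \left(-1\right) \left(-744163\right) = 744163$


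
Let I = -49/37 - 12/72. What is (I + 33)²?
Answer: 48930025/49284 ≈ 992.82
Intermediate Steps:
I = -331/222 (I = -49*1/37 - 12*1/72 = -49/37 - ⅙ = -331/222 ≈ -1.4910)
(I + 33)² = (-331/222 + 33)² = (6995/222)² = 48930025/49284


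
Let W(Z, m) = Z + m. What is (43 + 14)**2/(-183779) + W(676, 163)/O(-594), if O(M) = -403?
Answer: -155499928/74062937 ≈ -2.0996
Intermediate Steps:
(43 + 14)**2/(-183779) + W(676, 163)/O(-594) = (43 + 14)**2/(-183779) + (676 + 163)/(-403) = 57**2*(-1/183779) + 839*(-1/403) = 3249*(-1/183779) - 839/403 = -3249/183779 - 839/403 = -155499928/74062937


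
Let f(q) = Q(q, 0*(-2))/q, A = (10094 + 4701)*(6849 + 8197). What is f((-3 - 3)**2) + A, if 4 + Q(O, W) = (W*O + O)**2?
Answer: 2003450453/9 ≈ 2.2261e+8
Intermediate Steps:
Q(O, W) = -4 + (O + O*W)**2 (Q(O, W) = -4 + (W*O + O)**2 = -4 + (O*W + O)**2 = -4 + (O + O*W)**2)
A = 222605570 (A = 14795*15046 = 222605570)
f(q) = (-4 + q**2)/q (f(q) = (-4 + q**2*(1 + 0*(-2))**2)/q = (-4 + q**2*(1 + 0)**2)/q = (-4 + q**2*1**2)/q = (-4 + q**2*1)/q = (-4 + q**2)/q)
f((-3 - 3)**2) + A = ((-3 - 3)**2 - 4/(-3 - 3)**2) + 222605570 = ((-6)**2 - 4/((-6)**2)) + 222605570 = (36 - 4/36) + 222605570 = (36 - 4*1/36) + 222605570 = (36 - 1/9) + 222605570 = 323/9 + 222605570 = 2003450453/9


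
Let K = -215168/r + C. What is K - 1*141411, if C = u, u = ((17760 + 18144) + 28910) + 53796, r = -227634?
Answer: -2595033833/113817 ≈ -22800.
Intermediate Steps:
u = 118610 (u = (35904 + 28910) + 53796 = 64814 + 53796 = 118610)
C = 118610
K = 13499941954/113817 (K = -215168/(-227634) + 118610 = -215168*(-1/227634) + 118610 = 107584/113817 + 118610 = 13499941954/113817 ≈ 1.1861e+5)
K - 1*141411 = 13499941954/113817 - 1*141411 = 13499941954/113817 - 141411 = -2595033833/113817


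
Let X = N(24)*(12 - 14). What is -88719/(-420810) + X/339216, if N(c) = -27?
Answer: 836600779/3965152360 ≈ 0.21099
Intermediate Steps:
X = 54 (X = -27*(12 - 14) = -27*(-2) = 54)
-88719/(-420810) + X/339216 = -88719/(-420810) + 54/339216 = -88719*(-1/420810) + 54*(1/339216) = 29573/140270 + 9/56536 = 836600779/3965152360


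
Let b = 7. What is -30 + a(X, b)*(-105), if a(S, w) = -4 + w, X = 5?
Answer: -345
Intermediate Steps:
-30 + a(X, b)*(-105) = -30 + (-4 + 7)*(-105) = -30 + 3*(-105) = -30 - 315 = -345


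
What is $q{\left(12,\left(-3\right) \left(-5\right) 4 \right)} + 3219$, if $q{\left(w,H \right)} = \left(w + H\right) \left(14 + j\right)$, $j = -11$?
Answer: $3435$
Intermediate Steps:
$q{\left(w,H \right)} = 3 H + 3 w$ ($q{\left(w,H \right)} = \left(w + H\right) \left(14 - 11\right) = \left(H + w\right) 3 = 3 H + 3 w$)
$q{\left(12,\left(-3\right) \left(-5\right) 4 \right)} + 3219 = \left(3 \left(-3\right) \left(-5\right) 4 + 3 \cdot 12\right) + 3219 = \left(3 \cdot 15 \cdot 4 + 36\right) + 3219 = \left(3 \cdot 60 + 36\right) + 3219 = \left(180 + 36\right) + 3219 = 216 + 3219 = 3435$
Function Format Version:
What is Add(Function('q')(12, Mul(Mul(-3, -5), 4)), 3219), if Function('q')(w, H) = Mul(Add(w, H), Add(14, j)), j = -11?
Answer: 3435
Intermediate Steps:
Function('q')(w, H) = Add(Mul(3, H), Mul(3, w)) (Function('q')(w, H) = Mul(Add(w, H), Add(14, -11)) = Mul(Add(H, w), 3) = Add(Mul(3, H), Mul(3, w)))
Add(Function('q')(12, Mul(Mul(-3, -5), 4)), 3219) = Add(Add(Mul(3, Mul(Mul(-3, -5), 4)), Mul(3, 12)), 3219) = Add(Add(Mul(3, Mul(15, 4)), 36), 3219) = Add(Add(Mul(3, 60), 36), 3219) = Add(Add(180, 36), 3219) = Add(216, 3219) = 3435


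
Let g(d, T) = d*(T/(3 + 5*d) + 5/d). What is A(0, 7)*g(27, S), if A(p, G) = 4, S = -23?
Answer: 2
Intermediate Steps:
g(d, T) = d*(5/d + T/(3 + 5*d))
A(0, 7)*g(27, S) = 4*((15 + 25*27 - 23*27)/(3 + 5*27)) = 4*((15 + 675 - 621)/(3 + 135)) = 4*(69/138) = 4*((1/138)*69) = 4*(½) = 2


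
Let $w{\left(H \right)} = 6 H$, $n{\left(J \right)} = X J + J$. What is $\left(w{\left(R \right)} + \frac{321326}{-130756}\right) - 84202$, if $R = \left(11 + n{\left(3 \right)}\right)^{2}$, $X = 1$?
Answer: $- \frac{5391753567}{65378} \approx -82471.0$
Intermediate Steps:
$n{\left(J \right)} = 2 J$ ($n{\left(J \right)} = 1 J + J = J + J = 2 J$)
$R = 289$ ($R = \left(11 + 2 \cdot 3\right)^{2} = \left(11 + 6\right)^{2} = 17^{2} = 289$)
$\left(w{\left(R \right)} + \frac{321326}{-130756}\right) - 84202 = \left(6 \cdot 289 + \frac{321326}{-130756}\right) - 84202 = \left(1734 + 321326 \left(- \frac{1}{130756}\right)\right) - 84202 = \left(1734 - \frac{160663}{65378}\right) - 84202 = \frac{113204789}{65378} - 84202 = - \frac{5391753567}{65378}$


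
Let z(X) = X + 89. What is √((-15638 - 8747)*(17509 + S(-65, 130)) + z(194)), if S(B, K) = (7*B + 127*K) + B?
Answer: 24*I*√1418182 ≈ 28581.0*I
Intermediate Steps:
z(X) = 89 + X
S(B, K) = 8*B + 127*K
√((-15638 - 8747)*(17509 + S(-65, 130)) + z(194)) = √((-15638 - 8747)*(17509 + (8*(-65) + 127*130)) + (89 + 194)) = √(-24385*(17509 + (-520 + 16510)) + 283) = √(-24385*(17509 + 15990) + 283) = √(-24385*33499 + 283) = √(-816873115 + 283) = √(-816872832) = 24*I*√1418182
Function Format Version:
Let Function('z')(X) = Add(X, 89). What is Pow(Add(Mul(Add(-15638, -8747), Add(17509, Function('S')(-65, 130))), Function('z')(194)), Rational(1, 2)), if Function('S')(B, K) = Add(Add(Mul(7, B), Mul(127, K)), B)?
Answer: Mul(24, I, Pow(1418182, Rational(1, 2))) ≈ Mul(28581., I)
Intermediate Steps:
Function('z')(X) = Add(89, X)
Function('S')(B, K) = Add(Mul(8, B), Mul(127, K))
Pow(Add(Mul(Add(-15638, -8747), Add(17509, Function('S')(-65, 130))), Function('z')(194)), Rational(1, 2)) = Pow(Add(Mul(Add(-15638, -8747), Add(17509, Add(Mul(8, -65), Mul(127, 130)))), Add(89, 194)), Rational(1, 2)) = Pow(Add(Mul(-24385, Add(17509, Add(-520, 16510))), 283), Rational(1, 2)) = Pow(Add(Mul(-24385, Add(17509, 15990)), 283), Rational(1, 2)) = Pow(Add(Mul(-24385, 33499), 283), Rational(1, 2)) = Pow(Add(-816873115, 283), Rational(1, 2)) = Pow(-816872832, Rational(1, 2)) = Mul(24, I, Pow(1418182, Rational(1, 2)))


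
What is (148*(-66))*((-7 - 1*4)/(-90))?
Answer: -17908/15 ≈ -1193.9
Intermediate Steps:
(148*(-66))*((-7 - 1*4)/(-90)) = -9768*(-7 - 4)*(-1)/90 = -(-107448)*(-1)/90 = -9768*11/90 = -17908/15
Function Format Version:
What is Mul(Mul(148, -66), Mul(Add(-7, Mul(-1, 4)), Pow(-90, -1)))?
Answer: Rational(-17908, 15) ≈ -1193.9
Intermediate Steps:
Mul(Mul(148, -66), Mul(Add(-7, Mul(-1, 4)), Pow(-90, -1))) = Mul(-9768, Mul(Add(-7, -4), Rational(-1, 90))) = Mul(-9768, Mul(-11, Rational(-1, 90))) = Mul(-9768, Rational(11, 90)) = Rational(-17908, 15)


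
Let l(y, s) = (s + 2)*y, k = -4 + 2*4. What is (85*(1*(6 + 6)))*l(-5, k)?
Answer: -30600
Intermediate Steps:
k = 4 (k = -4 + 8 = 4)
l(y, s) = y*(2 + s) (l(y, s) = (2 + s)*y = y*(2 + s))
(85*(1*(6 + 6)))*l(-5, k) = (85*(1*(6 + 6)))*(-5*(2 + 4)) = (85*(1*12))*(-5*6) = (85*12)*(-30) = 1020*(-30) = -30600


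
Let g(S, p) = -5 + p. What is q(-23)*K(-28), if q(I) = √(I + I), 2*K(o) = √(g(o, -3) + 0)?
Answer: -2*√23 ≈ -9.5917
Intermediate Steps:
K(o) = I*√2 (K(o) = √((-5 - 3) + 0)/2 = √(-8 + 0)/2 = √(-8)/2 = (2*I*√2)/2 = I*√2)
q(I) = √2*√I (q(I) = √(2*I) = √2*√I)
q(-23)*K(-28) = (√2*√(-23))*(I*√2) = (√2*(I*√23))*(I*√2) = (I*√46)*(I*√2) = -2*√23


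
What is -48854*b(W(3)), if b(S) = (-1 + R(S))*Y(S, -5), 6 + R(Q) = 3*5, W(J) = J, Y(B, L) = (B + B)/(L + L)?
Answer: 1172496/5 ≈ 2.3450e+5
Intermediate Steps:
Y(B, L) = B/L (Y(B, L) = (2*B)/((2*L)) = (2*B)*(1/(2*L)) = B/L)
R(Q) = 9 (R(Q) = -6 + 3*5 = -6 + 15 = 9)
b(S) = -8*S/5 (b(S) = (-1 + 9)*(S/(-5)) = 8*(S*(-⅕)) = 8*(-S/5) = -8*S/5)
-48854*b(W(3)) = -(-390832)*3/5 = -48854*(-24/5) = 1172496/5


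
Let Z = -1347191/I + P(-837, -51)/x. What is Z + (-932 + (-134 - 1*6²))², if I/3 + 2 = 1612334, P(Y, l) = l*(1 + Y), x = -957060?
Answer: 156162037371170309/128591538660 ≈ 1.2144e+6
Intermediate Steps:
I = 4836996 (I = -6 + 3*1612334 = -6 + 4837002 = 4836996)
Z = -41543688331/128591538660 (Z = -1347191/4836996 - 51*(1 - 837)/(-957060) = -1347191*1/4836996 - 51*(-836)*(-1/957060) = -1347191/4836996 + 42636*(-1/957060) = -1347191/4836996 - 3553/79755 = -41543688331/128591538660 ≈ -0.32307)
Z + (-932 + (-134 - 1*6²))² = -41543688331/128591538660 + (-932 + (-134 - 1*6²))² = -41543688331/128591538660 + (-932 + (-134 - 1*36))² = -41543688331/128591538660 + (-932 + (-134 - 36))² = -41543688331/128591538660 + (-932 - 170)² = -41543688331/128591538660 + (-1102)² = -41543688331/128591538660 + 1214404 = 156162037371170309/128591538660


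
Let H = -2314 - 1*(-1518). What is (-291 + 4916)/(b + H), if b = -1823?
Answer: -4625/2619 ≈ -1.7659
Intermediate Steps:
H = -796 (H = -2314 + 1518 = -796)
(-291 + 4916)/(b + H) = (-291 + 4916)/(-1823 - 796) = 4625/(-2619) = 4625*(-1/2619) = -4625/2619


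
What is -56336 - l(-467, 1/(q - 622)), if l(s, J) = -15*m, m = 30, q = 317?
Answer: -55886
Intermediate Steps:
l(s, J) = -450 (l(s, J) = -15*30 = -450)
-56336 - l(-467, 1/(q - 622)) = -56336 - 1*(-450) = -56336 + 450 = -55886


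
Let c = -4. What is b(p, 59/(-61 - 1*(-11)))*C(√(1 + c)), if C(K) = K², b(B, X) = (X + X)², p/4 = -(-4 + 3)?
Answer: -10443/625 ≈ -16.709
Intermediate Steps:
p = 4 (p = 4*(-(-4 + 3)) = 4*(-1*(-1)) = 4*1 = 4)
b(B, X) = 4*X² (b(B, X) = (2*X)² = 4*X²)
b(p, 59/(-61 - 1*(-11)))*C(√(1 + c)) = (4*(59/(-61 - 1*(-11)))²)*(√(1 - 4))² = (4*(59/(-61 + 11))²)*(√(-3))² = (4*(59/(-50))²)*(I*√3)² = (4*(59*(-1/50))²)*(-3) = (4*(-59/50)²)*(-3) = (4*(3481/2500))*(-3) = (3481/625)*(-3) = -10443/625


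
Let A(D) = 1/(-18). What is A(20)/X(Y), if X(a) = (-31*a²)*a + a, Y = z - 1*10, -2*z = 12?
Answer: -1/2285280 ≈ -4.3758e-7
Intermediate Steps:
z = -6 (z = -½*12 = -6)
A(D) = -1/18
Y = -16 (Y = -6 - 1*10 = -6 - 10 = -16)
X(a) = a - 31*a³ (X(a) = -31*a³ + a = a - 31*a³)
A(20)/X(Y) = -1/(18*(-16 - 31*(-16)³)) = -1/(18*(-16 - 31*(-4096))) = -1/(18*(-16 + 126976)) = -1/18/126960 = -1/18*1/126960 = -1/2285280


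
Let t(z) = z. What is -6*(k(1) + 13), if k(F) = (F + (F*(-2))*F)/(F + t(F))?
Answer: -75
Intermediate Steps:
k(F) = (F - 2*F²)/(2*F) (k(F) = (F + (F*(-2))*F)/(F + F) = (F + (-2*F)*F)/((2*F)) = (F - 2*F²)*(1/(2*F)) = (F - 2*F²)/(2*F))
-6*(k(1) + 13) = -6*((½ - 1*1) + 13) = -6*((½ - 1) + 13) = -6*(-½ + 13) = -6*25/2 = -75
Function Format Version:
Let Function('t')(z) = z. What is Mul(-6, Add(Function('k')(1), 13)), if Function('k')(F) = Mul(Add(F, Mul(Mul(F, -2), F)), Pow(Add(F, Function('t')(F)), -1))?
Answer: -75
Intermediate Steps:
Function('k')(F) = Mul(Rational(1, 2), Pow(F, -1), Add(F, Mul(-2, Pow(F, 2)))) (Function('k')(F) = Mul(Add(F, Mul(Mul(F, -2), F)), Pow(Add(F, F), -1)) = Mul(Add(F, Mul(Mul(-2, F), F)), Pow(Mul(2, F), -1)) = Mul(Add(F, Mul(-2, Pow(F, 2))), Mul(Rational(1, 2), Pow(F, -1))) = Mul(Rational(1, 2), Pow(F, -1), Add(F, Mul(-2, Pow(F, 2)))))
Mul(-6, Add(Function('k')(1), 13)) = Mul(-6, Add(Add(Rational(1, 2), Mul(-1, 1)), 13)) = Mul(-6, Add(Add(Rational(1, 2), -1), 13)) = Mul(-6, Add(Rational(-1, 2), 13)) = Mul(-6, Rational(25, 2)) = -75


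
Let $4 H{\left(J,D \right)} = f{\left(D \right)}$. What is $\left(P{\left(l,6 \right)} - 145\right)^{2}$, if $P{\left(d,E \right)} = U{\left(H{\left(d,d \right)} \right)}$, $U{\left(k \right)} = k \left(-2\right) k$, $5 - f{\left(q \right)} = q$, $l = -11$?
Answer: $31329$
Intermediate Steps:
$f{\left(q \right)} = 5 - q$
$H{\left(J,D \right)} = \frac{5}{4} - \frac{D}{4}$ ($H{\left(J,D \right)} = \frac{5 - D}{4} = \frac{5}{4} - \frac{D}{4}$)
$U{\left(k \right)} = - 2 k^{2}$ ($U{\left(k \right)} = - 2 k k = - 2 k^{2}$)
$P{\left(d,E \right)} = - 2 \left(\frac{5}{4} - \frac{d}{4}\right)^{2}$
$\left(P{\left(l,6 \right)} - 145\right)^{2} = \left(- \frac{\left(-5 - 11\right)^{2}}{8} - 145\right)^{2} = \left(- \frac{\left(-16\right)^{2}}{8} - 145\right)^{2} = \left(\left(- \frac{1}{8}\right) 256 - 145\right)^{2} = \left(-32 - 145\right)^{2} = \left(-177\right)^{2} = 31329$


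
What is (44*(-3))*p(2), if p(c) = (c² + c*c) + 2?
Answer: -1320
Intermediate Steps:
p(c) = 2 + 2*c² (p(c) = (c² + c²) + 2 = 2*c² + 2 = 2 + 2*c²)
(44*(-3))*p(2) = (44*(-3))*(2 + 2*2²) = -132*(2 + 2*4) = -132*(2 + 8) = -132*10 = -1320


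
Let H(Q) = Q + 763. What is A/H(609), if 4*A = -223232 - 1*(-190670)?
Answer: -16281/2744 ≈ -5.9333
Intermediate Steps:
H(Q) = 763 + Q
A = -16281/2 (A = (-223232 - 1*(-190670))/4 = (-223232 + 190670)/4 = (¼)*(-32562) = -16281/2 ≈ -8140.5)
A/H(609) = -16281/(2*(763 + 609)) = -16281/2/1372 = -16281/2*1/1372 = -16281/2744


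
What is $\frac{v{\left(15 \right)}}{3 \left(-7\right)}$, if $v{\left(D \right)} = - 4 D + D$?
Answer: $\frac{15}{7} \approx 2.1429$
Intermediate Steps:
$v{\left(D \right)} = - 3 D$
$\frac{v{\left(15 \right)}}{3 \left(-7\right)} = \frac{\left(-3\right) 15}{3 \left(-7\right)} = - \frac{45}{-21} = \left(-45\right) \left(- \frac{1}{21}\right) = \frac{15}{7}$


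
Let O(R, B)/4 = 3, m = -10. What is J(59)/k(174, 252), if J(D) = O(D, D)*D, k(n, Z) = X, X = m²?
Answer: 177/25 ≈ 7.0800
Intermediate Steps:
X = 100 (X = (-10)² = 100)
k(n, Z) = 100
O(R, B) = 12 (O(R, B) = 4*3 = 12)
J(D) = 12*D
J(59)/k(174, 252) = (12*59)/100 = 708*(1/100) = 177/25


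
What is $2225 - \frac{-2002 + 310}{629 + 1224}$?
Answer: $\frac{4124617}{1853} \approx 2225.9$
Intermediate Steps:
$2225 - \frac{-2002 + 310}{629 + 1224} = 2225 - - \frac{1692}{1853} = 2225 + \frac{1692}{1853} = \frac{4124617}{1853}$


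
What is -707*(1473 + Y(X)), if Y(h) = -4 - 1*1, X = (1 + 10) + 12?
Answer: -1037876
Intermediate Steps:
X = 23 (X = 11 + 12 = 23)
Y(h) = -5 (Y(h) = -4 - 1 = -5)
-707*(1473 + Y(X)) = -707*(1473 - 5) = -707*1468 = -1037876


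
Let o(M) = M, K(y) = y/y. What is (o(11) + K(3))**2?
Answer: 144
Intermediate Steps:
K(y) = 1
(o(11) + K(3))**2 = (11 + 1)**2 = 12**2 = 144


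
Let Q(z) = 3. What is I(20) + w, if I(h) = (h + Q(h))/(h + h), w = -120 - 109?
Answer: -9137/40 ≈ -228.43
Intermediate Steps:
w = -229
I(h) = (3 + h)/(2*h) (I(h) = (h + 3)/(h + h) = (3 + h)/((2*h)) = (3 + h)*(1/(2*h)) = (3 + h)/(2*h))
I(20) + w = (½)*(3 + 20)/20 - 229 = (½)*(1/20)*23 - 229 = 23/40 - 229 = -9137/40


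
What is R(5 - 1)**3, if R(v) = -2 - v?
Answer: -216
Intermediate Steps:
R(5 - 1)**3 = (-2 - (5 - 1))**3 = (-2 - 1*4)**3 = (-2 - 4)**3 = (-6)**3 = -216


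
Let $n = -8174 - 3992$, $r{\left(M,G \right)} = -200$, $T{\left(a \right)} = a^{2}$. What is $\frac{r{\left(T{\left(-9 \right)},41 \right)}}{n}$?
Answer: $\frac{100}{6083} \approx 0.016439$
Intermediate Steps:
$n = -12166$ ($n = -8174 - 3992 = -12166$)
$\frac{r{\left(T{\left(-9 \right)},41 \right)}}{n} = - \frac{200}{-12166} = \left(-200\right) \left(- \frac{1}{12166}\right) = \frac{100}{6083}$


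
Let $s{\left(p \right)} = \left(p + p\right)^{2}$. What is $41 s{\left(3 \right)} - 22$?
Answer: $1454$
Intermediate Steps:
$s{\left(p \right)} = 4 p^{2}$ ($s{\left(p \right)} = \left(2 p\right)^{2} = 4 p^{2}$)
$41 s{\left(3 \right)} - 22 = 41 \cdot 4 \cdot 3^{2} - 22 = 41 \cdot 4 \cdot 9 - 22 = 41 \cdot 36 - 22 = 1476 - 22 = 1454$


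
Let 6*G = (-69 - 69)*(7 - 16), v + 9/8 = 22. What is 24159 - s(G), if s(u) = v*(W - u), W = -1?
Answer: 28501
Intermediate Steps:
v = 167/8 (v = -9/8 + 22 = 167/8 ≈ 20.875)
G = 207 (G = ((-69 - 69)*(7 - 16))/6 = (-138*(-9))/6 = (1/6)*1242 = 207)
s(u) = -167/8 - 167*u/8 (s(u) = 167*(-1 - u)/8 = -167/8 - 167*u/8)
24159 - s(G) = 24159 - (-167/8 - 167/8*207) = 24159 - (-167/8 - 34569/8) = 24159 - 1*(-4342) = 24159 + 4342 = 28501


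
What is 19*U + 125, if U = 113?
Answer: 2272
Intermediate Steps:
19*U + 125 = 19*113 + 125 = 2147 + 125 = 2272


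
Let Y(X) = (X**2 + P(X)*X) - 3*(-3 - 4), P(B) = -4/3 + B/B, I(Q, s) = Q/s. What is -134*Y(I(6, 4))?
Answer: -6097/2 ≈ -3048.5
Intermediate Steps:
P(B) = -1/3 (P(B) = -4*1/3 + 1 = -4/3 + 1 = -1/3)
Y(X) = 21 + X**2 - X/3 (Y(X) = (X**2 - X/3) - 3*(-3 - 4) = (X**2 - X/3) - 3*(-7) = (X**2 - X/3) + 21 = 21 + X**2 - X/3)
-134*Y(I(6, 4)) = -134*(21 + (6/4)**2 - 2/4) = -134*(21 + (6*(1/4))**2 - 2/4) = -134*(21 + (3/2)**2 - 1/3*3/2) = -134*(21 + 9/4 - 1/2) = -134*91/4 = -6097/2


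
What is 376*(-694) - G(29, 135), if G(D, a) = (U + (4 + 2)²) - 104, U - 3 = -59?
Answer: -260820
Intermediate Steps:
U = -56 (U = 3 - 59 = -56)
G(D, a) = -124 (G(D, a) = (-56 + (4 + 2)²) - 104 = (-56 + 6²) - 104 = (-56 + 36) - 104 = -20 - 104 = -124)
376*(-694) - G(29, 135) = 376*(-694) - 1*(-124) = -260944 + 124 = -260820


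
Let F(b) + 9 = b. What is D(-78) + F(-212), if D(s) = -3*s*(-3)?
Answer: -923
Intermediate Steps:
F(b) = -9 + b
D(s) = 9*s
D(-78) + F(-212) = 9*(-78) + (-9 - 212) = -702 - 221 = -923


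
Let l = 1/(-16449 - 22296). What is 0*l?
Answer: 0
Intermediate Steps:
l = -1/38745 (l = 1/(-38745) = -1/38745 ≈ -2.5810e-5)
0*l = 0*(-1/38745) = 0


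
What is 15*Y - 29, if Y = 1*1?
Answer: -14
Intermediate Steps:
Y = 1
15*Y - 29 = 15*1 - 29 = 15 - 29 = -14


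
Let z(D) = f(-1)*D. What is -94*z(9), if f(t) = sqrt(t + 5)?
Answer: -1692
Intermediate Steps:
f(t) = sqrt(5 + t)
z(D) = 2*D (z(D) = sqrt(5 - 1)*D = sqrt(4)*D = 2*D)
-94*z(9) = -188*9 = -94*18 = -1692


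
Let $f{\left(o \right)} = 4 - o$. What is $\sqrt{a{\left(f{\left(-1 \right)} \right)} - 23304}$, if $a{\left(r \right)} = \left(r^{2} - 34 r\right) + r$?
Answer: $2 i \sqrt{5861} \approx 153.11 i$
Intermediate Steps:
$a{\left(r \right)} = r^{2} - 33 r$
$\sqrt{a{\left(f{\left(-1 \right)} \right)} - 23304} = \sqrt{\left(4 - -1\right) \left(-33 + \left(4 - -1\right)\right) - 23304} = \sqrt{\left(4 + 1\right) \left(-33 + \left(4 + 1\right)\right) - 23304} = \sqrt{5 \left(-33 + 5\right) - 23304} = \sqrt{5 \left(-28\right) - 23304} = \sqrt{-140 - 23304} = \sqrt{-23444} = 2 i \sqrt{5861}$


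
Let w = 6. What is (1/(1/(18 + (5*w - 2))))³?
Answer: 97336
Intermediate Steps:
(1/(1/(18 + (5*w - 2))))³ = (1/(1/(18 + (5*6 - 2))))³ = (1/(1/(18 + (30 - 2))))³ = (1/(1/(18 + 28)))³ = (1/(1/46))³ = 46³ = 97336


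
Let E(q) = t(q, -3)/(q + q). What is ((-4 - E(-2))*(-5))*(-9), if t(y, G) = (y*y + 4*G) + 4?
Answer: -225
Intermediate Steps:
t(y, G) = 4 + y² + 4*G (t(y, G) = (y² + 4*G) + 4 = 4 + y² + 4*G)
E(q) = (-8 + q²)/(2*q) (E(q) = (4 + q² + 4*(-3))/(q + q) = (4 + q² - 12)/((2*q)) = (-8 + q²)*(1/(2*q)) = (-8 + q²)/(2*q))
((-4 - E(-2))*(-5))*(-9) = ((-4 - ((½)*(-2) - 4/(-2)))*(-5))*(-9) = ((-4 - (-1 - 4*(-½)))*(-5))*(-9) = ((-4 - (-1 + 2))*(-5))*(-9) = ((-4 - 1*1)*(-5))*(-9) = ((-4 - 1)*(-5))*(-9) = -5*(-5)*(-9) = 25*(-9) = -225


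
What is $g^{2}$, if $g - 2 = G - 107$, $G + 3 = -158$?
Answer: $70756$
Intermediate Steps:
$G = -161$ ($G = -3 - 158 = -161$)
$g = -266$ ($g = 2 - 268 = -266$)
$g^{2} = \left(-266\right)^{2} = 70756$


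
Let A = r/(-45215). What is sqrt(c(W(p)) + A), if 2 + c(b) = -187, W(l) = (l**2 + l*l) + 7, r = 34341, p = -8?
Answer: 2*I*sqrt(96985903710)/45215 ≈ 13.775*I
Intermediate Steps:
W(l) = 7 + 2*l**2 (W(l) = (l**2 + l**2) + 7 = 2*l**2 + 7 = 7 + 2*l**2)
c(b) = -189 (c(b) = -2 - 187 = -189)
A = -34341/45215 (A = 34341/(-45215) = 34341*(-1/45215) = -34341/45215 ≈ -0.75950)
sqrt(c(W(p)) + A) = sqrt(-189 - 34341/45215) = sqrt(-8579976/45215) = 2*I*sqrt(96985903710)/45215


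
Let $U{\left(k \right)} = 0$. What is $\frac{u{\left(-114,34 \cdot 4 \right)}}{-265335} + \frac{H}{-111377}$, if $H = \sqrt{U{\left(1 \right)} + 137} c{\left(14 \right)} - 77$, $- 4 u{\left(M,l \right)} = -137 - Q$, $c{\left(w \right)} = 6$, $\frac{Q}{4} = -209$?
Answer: $\frac{1085549}{804141940} - \frac{6 \sqrt{137}}{111377} \approx 0.0007194$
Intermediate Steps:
$Q = -836$ ($Q = 4 \left(-209\right) = -836$)
$u{\left(M,l \right)} = - \frac{699}{4}$ ($u{\left(M,l \right)} = - \frac{-137 - -836}{4} = - \frac{-137 + 836}{4} = \left(- \frac{1}{4}\right) 699 = - \frac{699}{4}$)
$H = -77 + 6 \sqrt{137}$ ($H = \sqrt{0 + 137} \cdot 6 - 77 = \sqrt{137} \cdot 6 - 77 = 6 \sqrt{137} - 77 = -77 + 6 \sqrt{137} \approx -6.7718$)
$\frac{u{\left(-114,34 \cdot 4 \right)}}{-265335} + \frac{H}{-111377} = - \frac{699}{4 \left(-265335\right)} + \frac{-77 + 6 \sqrt{137}}{-111377} = \left(- \frac{699}{4}\right) \left(- \frac{1}{265335}\right) + \left(-77 + 6 \sqrt{137}\right) \left(- \frac{1}{111377}\right) = \frac{233}{353780} + \left(\frac{11}{15911} - \frac{6 \sqrt{137}}{111377}\right) = \frac{1085549}{804141940} - \frac{6 \sqrt{137}}{111377}$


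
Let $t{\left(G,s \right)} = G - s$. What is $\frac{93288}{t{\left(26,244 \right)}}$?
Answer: $- \frac{46644}{109} \approx -427.93$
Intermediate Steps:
$\frac{93288}{t{\left(26,244 \right)}} = \frac{93288}{26 - 244} = \frac{93288}{-218} = 93288 \left(- \frac{1}{218}\right) = - \frac{46644}{109}$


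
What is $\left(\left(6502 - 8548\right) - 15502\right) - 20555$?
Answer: $-38103$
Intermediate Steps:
$\left(\left(6502 - 8548\right) - 15502\right) - 20555 = \left(-2046 - 15502\right) - 20555 = -17548 - 20555 = -38103$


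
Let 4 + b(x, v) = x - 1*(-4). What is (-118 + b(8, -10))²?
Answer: 12100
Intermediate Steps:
b(x, v) = x (b(x, v) = -4 + (x - 1*(-4)) = -4 + (x + 4) = -4 + (4 + x) = x)
(-118 + b(8, -10))² = (-118 + 8)² = (-110)² = 12100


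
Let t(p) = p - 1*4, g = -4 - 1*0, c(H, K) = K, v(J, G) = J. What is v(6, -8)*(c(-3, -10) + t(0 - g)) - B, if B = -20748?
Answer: 20688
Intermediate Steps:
g = -4 (g = -4 + 0 = -4)
t(p) = -4 + p (t(p) = p - 4 = -4 + p)
v(6, -8)*(c(-3, -10) + t(0 - g)) - B = 6*(-10 + (-4 + (0 - 1*(-4)))) - 1*(-20748) = 6*(-10 + (-4 + (0 + 4))) + 20748 = 6*(-10 + (-4 + 4)) + 20748 = 6*(-10 + 0) + 20748 = 6*(-10) + 20748 = -60 + 20748 = 20688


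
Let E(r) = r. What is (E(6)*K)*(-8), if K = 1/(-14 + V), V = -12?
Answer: 24/13 ≈ 1.8462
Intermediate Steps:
K = -1/26 (K = 1/(-14 - 12) = 1/(-26) = -1/26 ≈ -0.038462)
(E(6)*K)*(-8) = (6*(-1/26))*(-8) = -3/13*(-8) = 24/13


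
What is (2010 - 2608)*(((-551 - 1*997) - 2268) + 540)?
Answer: 1959048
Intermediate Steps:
(2010 - 2608)*(((-551 - 1*997) - 2268) + 540) = -598*(((-551 - 997) - 2268) + 540) = -598*((-1548 - 2268) + 540) = -598*(-3816 + 540) = -598*(-3276) = 1959048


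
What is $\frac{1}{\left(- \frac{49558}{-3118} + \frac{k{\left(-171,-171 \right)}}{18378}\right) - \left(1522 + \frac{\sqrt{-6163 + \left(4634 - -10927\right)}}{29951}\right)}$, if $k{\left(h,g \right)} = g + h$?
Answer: $- \frac{1711580109615466185564890}{2577852644849473968745795621} + \frac{75884843304468071 \sqrt{9398}}{5155705289698947937491591242} \approx -0.00066395$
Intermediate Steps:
$\frac{1}{\left(- \frac{49558}{-3118} + \frac{k{\left(-171,-171 \right)}}{18378}\right) - \left(1522 + \frac{\sqrt{-6163 + \left(4634 - -10927\right)}}{29951}\right)} = \frac{1}{\left(- \frac{49558}{-3118} + \frac{-171 - 171}{18378}\right) - \left(1522 + \frac{\sqrt{-6163 + \left(4634 - -10927\right)}}{29951}\right)} = \frac{1}{\left(\left(-49558\right) \left(- \frac{1}{3118}\right) - \frac{19}{1021}\right) - \left(1522 + \sqrt{-6163 + \left(4634 + 10927\right)} \frac{1}{29951}\right)} = \frac{1}{\left(\frac{24779}{1559} - \frac{19}{1021}\right) - \left(1522 + \sqrt{-6163 + 15561} \cdot \frac{1}{29951}\right)} = \frac{1}{\frac{25269738}{1591739} - \left(1522 + \sqrt{9398} \cdot \frac{1}{29951}\right)} = \frac{1}{\frac{25269738}{1591739} - \left(1522 + \frac{\sqrt{9398}}{29951}\right)} = \frac{1}{- \frac{2397357020}{1591739} - \frac{\sqrt{9398}}{29951}}$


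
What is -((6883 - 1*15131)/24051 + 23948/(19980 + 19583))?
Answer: -249657724/951529713 ≈ -0.26237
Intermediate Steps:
-((6883 - 1*15131)/24051 + 23948/(19980 + 19583)) = -((6883 - 15131)*(1/24051) + 23948/39563) = -(-8248*1/24051 + 23948*(1/39563)) = -(-8248/24051 + 23948/39563) = -1*249657724/951529713 = -249657724/951529713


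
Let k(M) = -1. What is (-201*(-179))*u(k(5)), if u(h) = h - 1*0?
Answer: -35979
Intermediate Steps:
u(h) = h (u(h) = h + 0 = h)
(-201*(-179))*u(k(5)) = -201*(-179)*(-1) = 35979*(-1) = -35979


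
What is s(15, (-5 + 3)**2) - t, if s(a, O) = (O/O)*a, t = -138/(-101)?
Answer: 1377/101 ≈ 13.634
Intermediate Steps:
t = 138/101 (t = -138*(-1/101) = 138/101 ≈ 1.3663)
s(a, O) = a (s(a, O) = 1*a = a)
s(15, (-5 + 3)**2) - t = 15 - 1*138/101 = 15 - 138/101 = 1377/101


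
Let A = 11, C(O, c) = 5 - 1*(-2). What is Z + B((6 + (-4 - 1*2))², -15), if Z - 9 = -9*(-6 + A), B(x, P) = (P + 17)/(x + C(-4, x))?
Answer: -250/7 ≈ -35.714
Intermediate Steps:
C(O, c) = 7 (C(O, c) = 5 + 2 = 7)
B(x, P) = (17 + P)/(7 + x) (B(x, P) = (P + 17)/(x + 7) = (17 + P)/(7 + x))
Z = -36 (Z = 9 - 9*(-6 + 11) = 9 - 9*5 = 9 - 45 = -36)
Z + B((6 + (-4 - 1*2))², -15) = -36 + (17 - 15)/(7 + (6 + (-4 - 1*2))²) = -36 + 2/(7 + (6 + (-4 - 2))²) = -36 + 2/(7 + (6 - 6)²) = -36 + 2/(7 + 0²) = -36 + 2/(7 + 0) = -36 + 2/7 = -250/7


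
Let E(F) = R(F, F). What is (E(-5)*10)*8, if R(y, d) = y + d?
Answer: -800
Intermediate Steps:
R(y, d) = d + y
E(F) = 2*F (E(F) = F + F = 2*F)
(E(-5)*10)*8 = ((2*(-5))*10)*8 = -10*10*8 = -100*8 = -800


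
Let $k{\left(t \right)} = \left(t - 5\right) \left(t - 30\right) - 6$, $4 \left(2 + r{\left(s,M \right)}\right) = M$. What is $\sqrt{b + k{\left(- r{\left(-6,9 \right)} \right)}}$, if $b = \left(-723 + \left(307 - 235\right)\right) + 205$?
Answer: $\frac{i \sqrt{4691}}{4} \approx 17.123 i$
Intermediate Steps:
$r{\left(s,M \right)} = -2 + \frac{M}{4}$
$k{\left(t \right)} = -6 + \left(-30 + t\right) \left(-5 + t\right)$ ($k{\left(t \right)} = \left(-5 + t\right) \left(-30 + t\right) - 6 = \left(-30 + t\right) \left(-5 + t\right) - 6 = -6 + \left(-30 + t\right) \left(-5 + t\right)$)
$b = -446$ ($b = \left(-723 + 72\right) + 205 = -651 + 205 = -446$)
$\sqrt{b + k{\left(- r{\left(-6,9 \right)} \right)}} = \sqrt{-446 + \left(144 + \left(- (-2 + \frac{1}{4} \cdot 9)\right)^{2} - 35 \left(- (-2 + \frac{1}{4} \cdot 9)\right)\right)} = \sqrt{-446 + \left(144 + \left(- (-2 + \frac{9}{4})\right)^{2} - 35 \left(- (-2 + \frac{9}{4})\right)\right)} = \sqrt{-446 + \left(144 + \left(\left(-1\right) \frac{1}{4}\right)^{2} - 35 \left(\left(-1\right) \frac{1}{4}\right)\right)} = \sqrt{-446 + \left(144 + \left(- \frac{1}{4}\right)^{2} - - \frac{35}{4}\right)} = \sqrt{-446 + \left(144 + \frac{1}{16} + \frac{35}{4}\right)} = \sqrt{-446 + \frac{2445}{16}} = \sqrt{- \frac{4691}{16}} = \frac{i \sqrt{4691}}{4}$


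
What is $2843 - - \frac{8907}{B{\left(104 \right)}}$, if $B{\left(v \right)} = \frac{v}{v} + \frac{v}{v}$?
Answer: $\frac{14593}{2} \approx 7296.5$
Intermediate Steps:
$B{\left(v \right)} = 2$ ($B{\left(v \right)} = 1 + 1 = 2$)
$2843 - - \frac{8907}{B{\left(104 \right)}} = 2843 - - \frac{8907}{2} = 2843 + \frac{8907}{2} = \frac{14593}{2}$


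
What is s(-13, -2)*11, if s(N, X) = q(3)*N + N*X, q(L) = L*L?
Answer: -1001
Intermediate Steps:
q(L) = L**2
s(N, X) = 9*N + N*X (s(N, X) = 3**2*N + N*X = 9*N + N*X)
s(-13, -2)*11 = -13*(9 - 2)*11 = -13*7*11 = -91*11 = -1001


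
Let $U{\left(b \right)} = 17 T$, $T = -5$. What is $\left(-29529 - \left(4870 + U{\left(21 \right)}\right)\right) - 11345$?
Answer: $-45659$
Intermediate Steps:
$U{\left(b \right)} = -85$ ($U{\left(b \right)} = 17 \left(-5\right) = -85$)
$\left(-29529 - \left(4870 + U{\left(21 \right)}\right)\right) - 11345 = \left(-29529 - 4785\right) - 11345 = -34314 - 11345 = -45659$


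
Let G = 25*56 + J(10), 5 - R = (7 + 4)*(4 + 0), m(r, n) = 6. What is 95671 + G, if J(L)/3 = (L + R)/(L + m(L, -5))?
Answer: 1553049/16 ≈ 97066.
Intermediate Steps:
R = -39 (R = 5 - (7 + 4)*(4 + 0) = 5 - 11*4 = 5 - 1*44 = 5 - 44 = -39)
J(L) = 3*(-39 + L)/(6 + L) (J(L) = 3*((L - 39)/(L + 6)) = 3*((-39 + L)/(6 + L)) = 3*(-39 + L)/(6 + L))
G = 22313/16 (G = 25*56 + 3*(-39 + 10)/(6 + 10) = 1400 + 3*(-29)/16 = 1400 + 3*(1/16)*(-29) = 1400 - 87/16 = 22313/16 ≈ 1394.6)
95671 + G = 95671 + 22313/16 = 1553049/16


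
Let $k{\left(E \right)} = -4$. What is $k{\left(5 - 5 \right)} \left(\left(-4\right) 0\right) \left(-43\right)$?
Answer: $0$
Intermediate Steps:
$k{\left(5 - 5 \right)} \left(\left(-4\right) 0\right) \left(-43\right) = - 4 \left(\left(-4\right) 0\right) \left(-43\right) = \left(-4\right) 0 \left(-43\right) = 0 \left(-43\right) = 0$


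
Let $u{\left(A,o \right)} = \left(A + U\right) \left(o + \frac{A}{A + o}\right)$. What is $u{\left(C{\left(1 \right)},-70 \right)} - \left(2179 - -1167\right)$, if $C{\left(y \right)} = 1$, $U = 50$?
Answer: $- \frac{159085}{23} \approx -6916.7$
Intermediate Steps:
$u{\left(A,o \right)} = \left(50 + A\right) \left(o + \frac{A}{A + o}\right)$ ($u{\left(A,o \right)} = \left(A + 50\right) \left(o + \frac{A}{A + o}\right) = \left(50 + A\right) \left(o + \frac{A}{A + o}\right)$)
$u{\left(C{\left(1 \right)},-70 \right)} - \left(2179 - -1167\right) = \frac{1^{2} + 50 \cdot 1 + 50 \left(-70\right)^{2} + 1 \left(-70\right)^{2} - 70 \cdot 1^{2} + 50 \cdot 1 \left(-70\right)}{1 - 70} - \left(2179 - -1167\right) = \frac{1 + 50 + 50 \cdot 4900 + 1 \cdot 4900 - 70 - 3500}{-69} - \left(2179 + 1167\right) = - \frac{1 + 50 + 245000 + 4900 - 70 - 3500}{69} - 3346 = \left(- \frac{1}{69}\right) 246381 - 3346 = - \frac{82127}{23} - 3346 = - \frac{159085}{23}$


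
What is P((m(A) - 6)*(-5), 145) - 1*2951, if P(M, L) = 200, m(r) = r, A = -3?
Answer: -2751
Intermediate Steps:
P((m(A) - 6)*(-5), 145) - 1*2951 = 200 - 1*2951 = 200 - 2951 = -2751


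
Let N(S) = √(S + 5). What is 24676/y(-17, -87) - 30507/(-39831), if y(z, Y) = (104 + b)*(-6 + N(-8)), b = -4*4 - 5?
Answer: (-322559090*I + 844027*√3)/(1101991*(√3 + 6*I)) ≈ -44.973 - 13.204*I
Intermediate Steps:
b = -21 (b = -16 - 5 = -21)
N(S) = √(5 + S)
y(z, Y) = -498 + 83*I*√3 (y(z, Y) = (104 - 21)*(-6 + √(5 - 8)) = 83*(-6 + √(-3)) = 83*(-6 + I*√3) = -498 + 83*I*√3)
24676/y(-17, -87) - 30507/(-39831) = 24676/(-498 + 83*I*√3) - 30507/(-39831) = 24676/(-498 + 83*I*√3) - 30507*(-1/39831) = 24676/(-498 + 83*I*√3) + 10169/13277 = 10169/13277 + 24676/(-498 + 83*I*√3)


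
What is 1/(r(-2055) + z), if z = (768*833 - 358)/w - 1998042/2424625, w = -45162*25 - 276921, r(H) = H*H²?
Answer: -69570457875/603754443881828782493 ≈ -1.1523e-10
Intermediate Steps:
r(H) = H³
w = -1405971 (w = -1129050 - 276921 = -1405971)
z = -88968579368/69570457875 (z = (768*833 - 358)/(-1405971) - 1998042/2424625 = (639744 - 358)*(-1/1405971) - 1998042*1/2424625 = 639386*(-1/1405971) - 1998042/2424625 = -639386/1405971 - 1998042/2424625 = -88968579368/69570457875 ≈ -1.2788)
1/(r(-2055) + z) = 1/((-2055)³ - 88968579368/69570457875) = 1/(-8678316375 - 88968579368/69570457875) = 1/(-603754443881828782493/69570457875) = -69570457875/603754443881828782493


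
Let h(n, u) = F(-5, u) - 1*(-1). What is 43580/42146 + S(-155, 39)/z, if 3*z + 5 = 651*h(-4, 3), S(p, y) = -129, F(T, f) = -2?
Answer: 22449491/13823888 ≈ 1.6240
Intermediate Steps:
h(n, u) = -1 (h(n, u) = -2 - 1*(-1) = -2 + 1 = -1)
z = -656/3 (z = -5/3 + (651*(-1))/3 = -5/3 + (⅓)*(-651) = -5/3 - 217 = -656/3 ≈ -218.67)
43580/42146 + S(-155, 39)/z = 43580/42146 - 129/(-656/3) = 43580*(1/42146) - 129*(-3/656) = 21790/21073 + 387/656 = 22449491/13823888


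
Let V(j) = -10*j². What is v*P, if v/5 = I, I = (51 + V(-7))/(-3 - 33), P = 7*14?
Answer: 107555/18 ≈ 5975.3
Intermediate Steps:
P = 98
I = 439/36 (I = (51 - 10*(-7)²)/(-3 - 33) = (51 - 10*49)/(-36) = (51 - 490)*(-1/36) = -439*(-1/36) = 439/36 ≈ 12.194)
v = 2195/36 (v = 5*(439/36) = 2195/36 ≈ 60.972)
v*P = (2195/36)*98 = 107555/18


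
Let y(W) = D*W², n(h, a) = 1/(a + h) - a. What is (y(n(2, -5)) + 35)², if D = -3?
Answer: 8281/9 ≈ 920.11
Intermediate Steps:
y(W) = -3*W²
(y(n(2, -5)) + 35)² = (-3*(1 - 1*(-5)² - 1*(-5)*2)²/(-5 + 2)² + 35)² = (-3*(1 - 1*25 + 10)²/9 + 35)² = (-3*(1 - 25 + 10)²/9 + 35)² = (-3*(-⅓*(-14))² + 35)² = (-3*(14/3)² + 35)² = (-3*196/9 + 35)² = (-196/3 + 35)² = (-91/3)² = 8281/9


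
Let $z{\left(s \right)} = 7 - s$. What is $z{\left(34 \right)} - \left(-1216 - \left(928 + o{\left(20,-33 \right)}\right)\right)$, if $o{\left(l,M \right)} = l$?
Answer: $2137$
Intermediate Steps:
$z{\left(34 \right)} - \left(-1216 - \left(928 + o{\left(20,-33 \right)}\right)\right) = \left(7 - 34\right) - \left(-1216 - 948\right) = -27 - \left(-1216 - 948\right) = -27 - -2164 = -27 + 2164 = 2137$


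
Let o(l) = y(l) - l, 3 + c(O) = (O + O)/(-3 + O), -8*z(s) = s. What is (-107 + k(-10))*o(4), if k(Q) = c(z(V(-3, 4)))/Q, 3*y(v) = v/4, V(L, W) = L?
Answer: 27379/70 ≈ 391.13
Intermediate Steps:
y(v) = v/12 (y(v) = (v/4)/3 = v/12)
z(s) = -s/8
c(O) = -3 + 2*O/(-3 + O) (c(O) = -3 + (O + O)/(-3 + O) = -3 + (2*O)/(-3 + O) = -3 + 2*O/(-3 + O))
k(Q) = -23/(7*Q) (k(Q) = ((9 - (-1)*(-3)/8)/(-3 - ⅛*(-3)))/Q = ((9 - 1*3/8)/(-3 + 3/8))/Q = ((9 - 3/8)/(-21/8))/Q = (-8/21*69/8)/Q = -23/(7*Q))
o(l) = -11*l/12 (o(l) = l/12 - l = -11*l/12)
(-107 + k(-10))*o(4) = (-107 - 23/7/(-10))*(-11/12*4) = (-107 - 23/7*(-⅒))*(-11/3) = (-107 + 23/70)*(-11/3) = -7467/70*(-11/3) = 27379/70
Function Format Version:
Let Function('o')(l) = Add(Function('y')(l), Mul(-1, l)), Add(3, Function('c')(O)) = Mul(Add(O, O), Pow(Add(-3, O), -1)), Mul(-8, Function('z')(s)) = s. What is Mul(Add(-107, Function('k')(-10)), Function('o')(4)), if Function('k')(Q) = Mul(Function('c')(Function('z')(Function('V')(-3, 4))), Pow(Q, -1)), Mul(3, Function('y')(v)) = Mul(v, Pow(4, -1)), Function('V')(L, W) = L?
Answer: Rational(27379, 70) ≈ 391.13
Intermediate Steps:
Function('y')(v) = Mul(Rational(1, 12), v) (Function('y')(v) = Mul(Rational(1, 3), Mul(v, Pow(4, -1))) = Mul(Rational(1, 3), Mul(v, Rational(1, 4))) = Mul(Rational(1, 3), Mul(Rational(1, 4), v)) = Mul(Rational(1, 12), v))
Function('z')(s) = Mul(Rational(-1, 8), s)
Function('c')(O) = Add(-3, Mul(2, O, Pow(Add(-3, O), -1))) (Function('c')(O) = Add(-3, Mul(Add(O, O), Pow(Add(-3, O), -1))) = Add(-3, Mul(Mul(2, O), Pow(Add(-3, O), -1))) = Add(-3, Mul(2, O, Pow(Add(-3, O), -1))))
Function('k')(Q) = Mul(Rational(-23, 7), Pow(Q, -1)) (Function('k')(Q) = Mul(Mul(Pow(Add(-3, Mul(Rational(-1, 8), -3)), -1), Add(9, Mul(-1, Mul(Rational(-1, 8), -3)))), Pow(Q, -1)) = Mul(Mul(Pow(Add(-3, Rational(3, 8)), -1), Add(9, Mul(-1, Rational(3, 8)))), Pow(Q, -1)) = Mul(Mul(Pow(Rational(-21, 8), -1), Add(9, Rational(-3, 8))), Pow(Q, -1)) = Mul(Mul(Rational(-8, 21), Rational(69, 8)), Pow(Q, -1)) = Mul(Rational(-23, 7), Pow(Q, -1)))
Function('o')(l) = Mul(Rational(-11, 12), l) (Function('o')(l) = Add(Mul(Rational(1, 12), l), Mul(-1, l)) = Mul(Rational(-11, 12), l))
Mul(Add(-107, Function('k')(-10)), Function('o')(4)) = Mul(Add(-107, Mul(Rational(-23, 7), Pow(-10, -1))), Mul(Rational(-11, 12), 4)) = Mul(Add(-107, Mul(Rational(-23, 7), Rational(-1, 10))), Rational(-11, 3)) = Mul(Add(-107, Rational(23, 70)), Rational(-11, 3)) = Mul(Rational(-7467, 70), Rational(-11, 3)) = Rational(27379, 70)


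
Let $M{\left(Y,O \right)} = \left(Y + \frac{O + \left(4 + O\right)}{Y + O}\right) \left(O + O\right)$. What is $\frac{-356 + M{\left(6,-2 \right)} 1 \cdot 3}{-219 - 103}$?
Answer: $\frac{214}{161} \approx 1.3292$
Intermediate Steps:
$M{\left(Y,O \right)} = 2 O \left(Y + \frac{4 + 2 O}{O + Y}\right)$ ($M{\left(Y,O \right)} = \left(Y + \frac{4 + 2 O}{O + Y}\right) 2 O = 2 O \left(Y + \frac{4 + 2 O}{O + Y}\right)$)
$\frac{-356 + M{\left(6,-2 \right)} 1 \cdot 3}{-219 - 103} = \frac{-356 + 2 \left(-2\right) \frac{1}{-2 + 6} \left(4 + 6^{2} + 2 \left(-2\right) - 12\right) 1 \cdot 3}{-219 - 103} = \frac{-356 + 2 \left(-2\right) \frac{1}{4} \left(4 + 36 - 4 - 12\right) 1 \cdot 3}{-322} = \left(-356 + 2 \left(-2\right) \frac{1}{4} \cdot 24 \cdot 1 \cdot 3\right) \left(- \frac{1}{322}\right) = \left(-356 + \left(-24\right) 1 \cdot 3\right) \left(- \frac{1}{322}\right) = \left(-356 - 72\right) \left(- \frac{1}{322}\right) = \left(-428\right) \left(- \frac{1}{322}\right) = \frac{214}{161}$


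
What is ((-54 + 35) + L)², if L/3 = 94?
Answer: 69169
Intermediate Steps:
L = 282 (L = 3*94 = 282)
((-54 + 35) + L)² = ((-54 + 35) + 282)² = (-19 + 282)² = 263² = 69169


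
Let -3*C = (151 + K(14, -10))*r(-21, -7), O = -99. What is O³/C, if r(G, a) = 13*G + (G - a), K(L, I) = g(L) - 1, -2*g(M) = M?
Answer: -264627/3731 ≈ -70.927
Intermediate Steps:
g(M) = -M/2
K(L, I) = -1 - L/2 (K(L, I) = -L/2 - 1 = -1 - L/2)
r(G, a) = -a + 14*G
C = 41041/3 (C = -(151 + (-1 - ½*14))*(-1*(-7) + 14*(-21))/3 = -(151 + (-1 - 7))*(7 - 294)/3 = -(151 - 8)*(-287)/3 = -143*(-287)/3 = -⅓*(-41041) = 41041/3 ≈ 13680.)
O³/C = (-99)³/(41041/3) = -970299*3/41041 = -264627/3731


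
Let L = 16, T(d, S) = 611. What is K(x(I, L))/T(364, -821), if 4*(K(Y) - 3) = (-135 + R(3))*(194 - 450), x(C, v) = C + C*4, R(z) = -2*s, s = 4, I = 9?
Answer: 9155/611 ≈ 14.984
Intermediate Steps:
R(z) = -8 (R(z) = -2*4 = -8)
x(C, v) = 5*C (x(C, v) = C + 4*C = 5*C)
K(Y) = 9155 (K(Y) = 3 + ((-135 - 8)*(194 - 450))/4 = 3 + (-143*(-256))/4 = 3 + (1/4)*36608 = 3 + 9152 = 9155)
K(x(I, L))/T(364, -821) = 9155/611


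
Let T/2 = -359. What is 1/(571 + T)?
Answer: -1/147 ≈ -0.0068027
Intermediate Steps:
T = -718 (T = 2*(-359) = -718)
1/(571 + T) = 1/(571 - 718) = 1/(-147) = -1/147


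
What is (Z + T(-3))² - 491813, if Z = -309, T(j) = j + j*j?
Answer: -400004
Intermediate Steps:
T(j) = j + j²
(Z + T(-3))² - 491813 = (-309 - 3*(1 - 3))² - 491813 = (-309 - 3*(-2))² - 491813 = (-309 + 6)² - 491813 = (-303)² - 491813 = 91809 - 491813 = -400004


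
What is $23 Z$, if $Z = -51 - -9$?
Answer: $-966$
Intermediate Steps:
$Z = -42$ ($Z = -51 + 9 = -42$)
$23 Z = 23 \left(-42\right) = -966$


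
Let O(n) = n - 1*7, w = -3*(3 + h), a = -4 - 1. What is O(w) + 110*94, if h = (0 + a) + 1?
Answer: 10336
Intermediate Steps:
a = -5
h = -4 (h = (0 - 5) + 1 = -5 + 1 = -4)
w = 3 (w = -3*(3 - 4) = -3*(-1) = 3)
O(n) = -7 + n (O(n) = n - 7 = -7 + n)
O(w) + 110*94 = (-7 + 3) + 110*94 = -4 + 10340 = 10336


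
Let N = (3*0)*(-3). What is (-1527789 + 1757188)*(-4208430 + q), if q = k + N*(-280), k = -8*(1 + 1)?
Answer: -965413303954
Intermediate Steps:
N = 0 (N = 0*(-3) = 0)
k = -16 (k = -8*2 = -16)
q = -16 (q = -16 + 0*(-280) = -16 + 0 = -16)
(-1527789 + 1757188)*(-4208430 + q) = (-1527789 + 1757188)*(-4208430 - 16) = 229399*(-4208446) = -965413303954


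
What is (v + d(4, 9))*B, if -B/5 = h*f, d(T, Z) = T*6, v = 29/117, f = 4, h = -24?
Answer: 453920/39 ≈ 11639.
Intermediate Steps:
v = 29/117 (v = 29*(1/117) = 29/117 ≈ 0.24786)
d(T, Z) = 6*T
B = 480 (B = -(-120)*4 = -5*(-96) = 480)
(v + d(4, 9))*B = (29/117 + 6*4)*480 = (29/117 + 24)*480 = (2837/117)*480 = 453920/39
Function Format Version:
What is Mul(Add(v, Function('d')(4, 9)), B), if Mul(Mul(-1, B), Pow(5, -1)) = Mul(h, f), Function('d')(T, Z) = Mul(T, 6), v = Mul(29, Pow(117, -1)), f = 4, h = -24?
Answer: Rational(453920, 39) ≈ 11639.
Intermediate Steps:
v = Rational(29, 117) (v = Mul(29, Rational(1, 117)) = Rational(29, 117) ≈ 0.24786)
Function('d')(T, Z) = Mul(6, T)
B = 480 (B = Mul(-5, Mul(-24, 4)) = Mul(-5, -96) = 480)
Mul(Add(v, Function('d')(4, 9)), B) = Mul(Add(Rational(29, 117), Mul(6, 4)), 480) = Mul(Add(Rational(29, 117), 24), 480) = Mul(Rational(2837, 117), 480) = Rational(453920, 39)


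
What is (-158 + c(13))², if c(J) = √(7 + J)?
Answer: 24984 - 632*√5 ≈ 23571.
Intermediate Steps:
(-158 + c(13))² = (-158 + √(7 + 13))² = (-158 + √20)² = (-158 + 2*√5)²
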